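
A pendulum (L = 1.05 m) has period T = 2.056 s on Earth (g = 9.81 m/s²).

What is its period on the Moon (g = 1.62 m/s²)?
T = 2π√(L/g), so T_moon/T_earth = √(g_earth/g_moon)
T_moon = 2π√(1.05/1.62) = 5.058 s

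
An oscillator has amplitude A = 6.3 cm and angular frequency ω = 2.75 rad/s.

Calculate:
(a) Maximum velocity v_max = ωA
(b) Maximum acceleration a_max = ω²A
v_max = ωA = 2.75×0.063 = 0.1732 m/s
a_max = ω²A = 2.75²×0.063 = 0.4764 m/s²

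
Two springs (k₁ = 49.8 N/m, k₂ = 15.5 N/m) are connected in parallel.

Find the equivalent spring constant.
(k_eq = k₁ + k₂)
k_eq = k₁ + k₂ = 49.8 + 15.5 = 65.3 N/m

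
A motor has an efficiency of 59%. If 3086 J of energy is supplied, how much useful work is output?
W_out = η × W_in = 0.59 × 3086 = 1820.7 J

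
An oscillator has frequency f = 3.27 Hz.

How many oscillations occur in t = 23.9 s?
n = f×t = 3.27×23.9 = 78.15 oscillations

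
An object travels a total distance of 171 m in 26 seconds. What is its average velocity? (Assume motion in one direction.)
v_avg = Δd / Δt = 171 / 26 = 6.58 m/s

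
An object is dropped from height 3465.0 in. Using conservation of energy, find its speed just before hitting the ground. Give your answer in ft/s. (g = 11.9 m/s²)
mgh = ½mv² → v = √(2gh) = √(2×11.9×88.01) = 45.77 m/s = 150.2 ft/s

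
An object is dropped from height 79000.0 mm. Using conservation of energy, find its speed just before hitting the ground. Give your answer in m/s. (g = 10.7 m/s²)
mgh = ½mv² → v = √(2gh) = √(2×10.7×79) = 41.12 m/s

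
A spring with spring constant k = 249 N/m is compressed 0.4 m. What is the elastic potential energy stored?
PE = ½kx² = ½×249×0.4² = 19.92 J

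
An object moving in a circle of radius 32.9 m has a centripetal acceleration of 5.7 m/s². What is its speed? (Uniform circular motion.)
v = √(a_c × r) = √(5.7 × 32.9) = 13.69 m/s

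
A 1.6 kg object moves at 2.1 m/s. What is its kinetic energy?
KE = ½mv² = ½×1.6×2.1² = 3.528 J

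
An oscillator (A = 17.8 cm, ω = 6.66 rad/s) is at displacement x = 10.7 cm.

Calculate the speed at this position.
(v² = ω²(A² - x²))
v = ω√(A² − x²) = 6.66×√(0.178² − 0.107²) = 0.9474 m/s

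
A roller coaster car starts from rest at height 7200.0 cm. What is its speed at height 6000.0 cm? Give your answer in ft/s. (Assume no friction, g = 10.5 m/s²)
mgh₁ = ½mv₂² + mgh₂ → v₂ = √(2g(h₁−h₂)) = √(2×10.5×(72−60)) = 15.87 m/s = 52.08 ft/s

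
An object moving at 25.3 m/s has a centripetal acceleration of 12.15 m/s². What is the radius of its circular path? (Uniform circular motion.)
r = v²/a_c = 25.3²/12.15 = 52.68 m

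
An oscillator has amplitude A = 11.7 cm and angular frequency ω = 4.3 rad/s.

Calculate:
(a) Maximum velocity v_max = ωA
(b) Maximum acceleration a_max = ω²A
v_max = ωA = 4.3×0.117 = 0.5031 m/s
a_max = ω²A = 4.3²×0.117 = 2.163 m/s²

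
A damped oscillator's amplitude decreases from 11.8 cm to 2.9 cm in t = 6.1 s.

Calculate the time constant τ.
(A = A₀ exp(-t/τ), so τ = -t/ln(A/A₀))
A/A₀ = 2.9/11.8 = 0.2458; ln(A/A₀) = -1.403
τ = −t/ln(A/A₀) = −6.1/-1.403 = 4.347 s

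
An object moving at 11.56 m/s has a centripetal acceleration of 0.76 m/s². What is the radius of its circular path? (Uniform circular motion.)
r = v²/a_c = 11.56²/0.76 = 175.83 m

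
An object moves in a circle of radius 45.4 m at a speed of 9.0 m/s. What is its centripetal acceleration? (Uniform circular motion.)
a_c = v²/r = 9.0²/45.4 = 81/45.4 = 1.78 m/s²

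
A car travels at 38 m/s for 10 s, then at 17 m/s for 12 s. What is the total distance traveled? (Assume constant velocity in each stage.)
d₁ = v₁t₁ = 38 × 10 = 380 m
d₂ = v₂t₂ = 17 × 12 = 204 m
d_total = 380 + 204 = 584 m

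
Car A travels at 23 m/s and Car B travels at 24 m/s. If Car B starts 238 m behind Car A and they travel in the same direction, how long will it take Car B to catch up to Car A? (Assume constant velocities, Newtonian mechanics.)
Relative speed: v_rel = 24 - 23 = 1 m/s
Time to catch: t = d₀/v_rel = 238/1 = 238.0 s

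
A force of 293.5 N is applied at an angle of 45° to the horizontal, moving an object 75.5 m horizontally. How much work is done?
W = Fd cosθ = 293.5×75.5×cos(45°) = 15669.0 J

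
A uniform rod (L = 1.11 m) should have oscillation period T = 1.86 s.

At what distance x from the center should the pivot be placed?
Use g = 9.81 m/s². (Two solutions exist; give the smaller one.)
T = 2π√((L²/12 + x²)/(gx)). Let c = T²g/(4π²) = 0.8597.
x² − cx + L²/12 = 0 → x = (c − √(c² − L²/3))/2 = 0.1433 m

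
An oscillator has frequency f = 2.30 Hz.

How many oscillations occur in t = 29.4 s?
n = f×t = 2.3×29.4 = 67.62 oscillations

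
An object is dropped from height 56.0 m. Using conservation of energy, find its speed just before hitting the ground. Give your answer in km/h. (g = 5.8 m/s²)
mgh = ½mv² → v = √(2gh) = √(2×5.8×56) = 25.49 m/s = 91.75 km/h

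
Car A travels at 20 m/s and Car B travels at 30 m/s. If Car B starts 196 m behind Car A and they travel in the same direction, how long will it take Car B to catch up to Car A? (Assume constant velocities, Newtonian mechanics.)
Relative speed: v_rel = 30 - 20 = 10 m/s
Time to catch: t = d₀/v_rel = 196/10 = 19.6 s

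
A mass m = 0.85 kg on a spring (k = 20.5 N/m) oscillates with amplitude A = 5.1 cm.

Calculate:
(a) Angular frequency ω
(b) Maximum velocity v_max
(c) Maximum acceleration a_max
ω = √(k/m) = √(20.5/0.85) = 4.911 rad/s
v_max = ωA = 4.911×0.051 = 0.2505 m/s
a_max = ω²A = 4.911²×0.051 = 1.23 m/s²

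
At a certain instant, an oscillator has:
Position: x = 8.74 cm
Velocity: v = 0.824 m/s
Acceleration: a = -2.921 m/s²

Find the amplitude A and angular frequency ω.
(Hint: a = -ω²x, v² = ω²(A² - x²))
a = −ω²x → ω = √(|a|/x) = √(2.921/0.0874) = 5.781 rad/s
v² = ω²(A² − x²) → A = √(x² + v²/ω²) = √(0.0874² + 0.824²/5.781²) = 0.1672 m = 16.72 cm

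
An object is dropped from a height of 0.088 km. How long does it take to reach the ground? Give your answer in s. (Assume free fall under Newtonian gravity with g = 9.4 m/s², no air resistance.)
t = √(2h/g) (with unit conversion) = 4.327 s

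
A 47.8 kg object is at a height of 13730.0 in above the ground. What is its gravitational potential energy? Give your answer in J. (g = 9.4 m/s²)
PE = mgh = 47.8 kg × 9.4 m/s² × 348.7 m = 1.567e+05 J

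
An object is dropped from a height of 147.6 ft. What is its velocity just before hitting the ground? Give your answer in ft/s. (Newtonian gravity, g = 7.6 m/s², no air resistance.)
v = √(2gh) (with unit conversion) = 85.79 ft/s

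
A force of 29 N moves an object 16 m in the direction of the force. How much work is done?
W = Fd = 29×16 = 464.0 J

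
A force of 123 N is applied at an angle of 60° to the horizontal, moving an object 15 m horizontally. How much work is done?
W = Fd cosθ = 123×15×cos(60°) = 922.5 J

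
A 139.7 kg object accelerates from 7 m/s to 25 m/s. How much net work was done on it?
W_net = ΔKE = ½m(v₂² − v₁²) = ½×139.7×(25² − 7²) = 40233.6 J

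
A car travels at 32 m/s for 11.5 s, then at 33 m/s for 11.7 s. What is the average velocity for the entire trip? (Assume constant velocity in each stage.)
d₁ = v₁t₁ = 32 × 11.5 = 368 m
d₂ = v₂t₂ = 33 × 11.7 = 386.1 m
d_total = 754.1 m, t_total = 23.2 s
v_avg = d_total/t_total = 754.1/23.2 = 32.5 m/s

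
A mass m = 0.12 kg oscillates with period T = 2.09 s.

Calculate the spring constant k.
T = 2π√(m/k) → k = m(2π/T)² = 0.12×(2π/2.09)² = 1.085 N/m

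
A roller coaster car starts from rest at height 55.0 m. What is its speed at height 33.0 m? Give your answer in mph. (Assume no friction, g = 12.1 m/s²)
mgh₁ = ½mv₂² + mgh₂ → v₂ = √(2g(h₁−h₂)) = √(2×12.1×(55−33)) = 23.07 m/s = 51.61 mph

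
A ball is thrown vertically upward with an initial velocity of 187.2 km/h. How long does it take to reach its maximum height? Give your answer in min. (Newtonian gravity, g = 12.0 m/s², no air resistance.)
t_up = v₀/g (with unit conversion) = 0.07222 min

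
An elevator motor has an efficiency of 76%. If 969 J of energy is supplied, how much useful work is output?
W_out = η × W_in = 0.76 × 969 = 736.44 J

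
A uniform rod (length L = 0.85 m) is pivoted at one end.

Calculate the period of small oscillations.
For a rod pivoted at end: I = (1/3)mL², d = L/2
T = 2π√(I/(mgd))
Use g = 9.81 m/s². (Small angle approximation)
I/m = (1/3)L² = 0.2408 m²; d = L/2 = 0.425 m
T = 2π√(I/(mgd)) = 2π√(0.2408/(9.81×0.425)) = 1.51 s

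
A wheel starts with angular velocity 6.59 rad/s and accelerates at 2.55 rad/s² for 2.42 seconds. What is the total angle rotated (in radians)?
θ = ω₀t + ½αt² = 6.59×2.42 + ½×2.55×2.42² = 23.41 rad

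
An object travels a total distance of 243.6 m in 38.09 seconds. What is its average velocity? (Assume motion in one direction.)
v_avg = Δd / Δt = 243.6 / 38.09 = 6.4 m/s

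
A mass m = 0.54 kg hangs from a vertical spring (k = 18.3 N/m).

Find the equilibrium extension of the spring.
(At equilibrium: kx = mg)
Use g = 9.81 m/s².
x_eq = mg/k = 0.54×9.81/18.3 = 0.2895 m = 28.95 cm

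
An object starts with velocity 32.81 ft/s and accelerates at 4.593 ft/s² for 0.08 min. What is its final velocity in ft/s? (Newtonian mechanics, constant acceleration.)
v = v₀ + at (with unit conversion) = 54.86 ft/s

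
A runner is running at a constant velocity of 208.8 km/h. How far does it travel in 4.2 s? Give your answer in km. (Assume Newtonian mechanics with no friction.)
d = vt (with unit conversion) = 0.2436 km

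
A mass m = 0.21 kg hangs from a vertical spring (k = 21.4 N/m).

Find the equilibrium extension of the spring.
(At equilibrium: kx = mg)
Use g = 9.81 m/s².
x_eq = mg/k = 0.21×9.81/21.4 = 0.09627 m = 9.627 cm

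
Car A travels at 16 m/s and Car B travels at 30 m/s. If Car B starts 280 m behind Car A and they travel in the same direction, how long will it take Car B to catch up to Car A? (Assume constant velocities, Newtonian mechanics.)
Relative speed: v_rel = 30 - 16 = 14 m/s
Time to catch: t = d₀/v_rel = 280/14 = 20.0 s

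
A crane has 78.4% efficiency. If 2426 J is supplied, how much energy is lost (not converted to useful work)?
W_out = η × W_in = 0.784×2426 = 1902.0 J
W_lost = W_in − W_out = 2426 − 1902.0 = 524.02 J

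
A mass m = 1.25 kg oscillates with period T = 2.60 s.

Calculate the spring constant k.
T = 2π√(m/k) → k = m(2π/T)² = 1.25×(2π/2.6)² = 7.3 N/m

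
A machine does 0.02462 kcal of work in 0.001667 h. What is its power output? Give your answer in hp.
P = W/t = 103 J / 6.001 s = 17.16 W = 0.02302 hp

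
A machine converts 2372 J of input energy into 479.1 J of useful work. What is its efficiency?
η = W_out/W_in = 479.1/2372 = 0.202 = 20.2%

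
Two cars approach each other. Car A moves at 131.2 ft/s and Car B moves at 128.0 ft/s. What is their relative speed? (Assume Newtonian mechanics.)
v_rel = v_A + v_B = 131.2 + 128.0 = 259.2 ft/s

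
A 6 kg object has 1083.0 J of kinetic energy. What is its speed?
KE = ½mv² → v = √(2KE/m) = √(2×1083.0/6) = 19.0 m/s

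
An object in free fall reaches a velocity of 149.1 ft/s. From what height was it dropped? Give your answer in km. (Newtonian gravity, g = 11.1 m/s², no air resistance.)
h = v²/(2g) (with unit conversion) = 0.09303 km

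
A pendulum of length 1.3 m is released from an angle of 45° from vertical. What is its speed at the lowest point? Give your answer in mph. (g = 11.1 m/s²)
h = L(1 − cosθ) = 1.3×(1 − cos45°) = 0.3808 m
v = √(2gh) = √(2×11.1×0.3808) = 2.907 m/s = 6.504 mph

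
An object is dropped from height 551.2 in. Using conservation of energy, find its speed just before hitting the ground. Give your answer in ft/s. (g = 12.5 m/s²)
mgh = ½mv² → v = √(2gh) = √(2×12.5×14) = 18.71 m/s = 61.38 ft/s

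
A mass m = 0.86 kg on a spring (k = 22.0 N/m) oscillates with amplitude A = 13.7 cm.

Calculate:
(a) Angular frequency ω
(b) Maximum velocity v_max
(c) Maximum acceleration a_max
ω = √(k/m) = √(22.0/0.86) = 5.058 rad/s
v_max = ωA = 5.058×0.137 = 0.6929 m/s
a_max = ω²A = 5.058²×0.137 = 3.505 m/s²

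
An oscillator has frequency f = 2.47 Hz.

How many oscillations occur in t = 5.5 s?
n = f×t = 2.47×5.5 = 13.59 oscillations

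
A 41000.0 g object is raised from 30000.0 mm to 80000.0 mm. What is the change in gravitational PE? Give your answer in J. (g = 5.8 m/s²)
ΔPE = mg(h₂ − h₁) = 41 kg × 5.8 m/s² × (80 − 30) m = 1.189e+04 J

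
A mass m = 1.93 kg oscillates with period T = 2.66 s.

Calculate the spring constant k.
T = 2π√(m/k) → k = m(2π/T)² = 1.93×(2π/2.66)² = 10.77 N/m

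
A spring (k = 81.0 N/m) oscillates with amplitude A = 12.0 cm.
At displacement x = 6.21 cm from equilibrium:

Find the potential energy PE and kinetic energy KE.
E_total = ½kA² = ½×81.0×(0.12)² = 0.5832 J
PE = ½kx² = ½×81.0×(0.0621)² = 0.1562 J
KE = E_total − PE = 0.427 J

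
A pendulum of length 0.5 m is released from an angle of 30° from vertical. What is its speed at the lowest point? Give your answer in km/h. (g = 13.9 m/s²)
h = L(1 − cosθ) = 0.5×(1 − cos30°) = 0.06699 m
v = √(2gh) = √(2×13.9×0.06699) = 1.365 m/s = 4.913 km/h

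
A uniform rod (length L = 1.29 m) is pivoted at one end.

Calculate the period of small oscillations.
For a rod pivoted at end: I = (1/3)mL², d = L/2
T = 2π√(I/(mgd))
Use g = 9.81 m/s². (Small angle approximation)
I/m = (1/3)L² = 0.5547 m²; d = L/2 = 0.645 m
T = 2π√(I/(mgd)) = 2π√(0.5547/(9.81×0.645)) = 1.86 s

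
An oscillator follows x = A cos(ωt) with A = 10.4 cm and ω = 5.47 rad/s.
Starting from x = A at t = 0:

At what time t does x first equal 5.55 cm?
cos(ωt) = x/A = 5.55/10.4 = 0.5337
ωt = arccos(0.5337) = 1.008 rad
t = 1.008/5.47 = 0.1843 s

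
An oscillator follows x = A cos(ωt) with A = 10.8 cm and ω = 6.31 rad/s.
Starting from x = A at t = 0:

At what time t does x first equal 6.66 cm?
cos(ωt) = x/A = 6.66/10.8 = 0.6167
ωt = arccos(0.6167) = 0.9063 rad
t = 0.9063/6.31 = 0.1436 s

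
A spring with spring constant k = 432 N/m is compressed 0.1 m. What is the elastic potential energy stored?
PE = ½kx² = ½×432×0.1² = 2.16 J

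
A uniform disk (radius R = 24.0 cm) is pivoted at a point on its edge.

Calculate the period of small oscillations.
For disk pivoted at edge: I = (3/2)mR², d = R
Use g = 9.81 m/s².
I/m = (3/2)R² = 0.0864 m²; d = R = 0.24 m
T = 2π√((3/2)R²/(gR)) = 2π√(3R/(2g)) = 1.204 s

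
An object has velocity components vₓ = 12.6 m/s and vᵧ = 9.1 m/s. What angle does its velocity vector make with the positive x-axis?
θ = arctan(vᵧ/vₓ) = arctan(9.1/12.6) = 35.84°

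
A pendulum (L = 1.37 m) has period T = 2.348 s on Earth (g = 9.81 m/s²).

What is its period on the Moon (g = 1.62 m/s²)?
T = 2π√(L/g), so T_moon/T_earth = √(g_earth/g_moon)
T_moon = 2π√(1.37/1.62) = 5.778 s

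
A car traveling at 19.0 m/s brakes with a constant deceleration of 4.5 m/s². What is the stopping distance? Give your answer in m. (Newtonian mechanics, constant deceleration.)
d = v₀² / (2a) = 40.11 m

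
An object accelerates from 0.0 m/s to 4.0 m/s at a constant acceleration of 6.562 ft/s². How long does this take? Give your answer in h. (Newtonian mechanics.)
t = (v - v₀)/a (with unit conversion) = 0.0005555 h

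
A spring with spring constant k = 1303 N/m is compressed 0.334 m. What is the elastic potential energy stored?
PE = ½kx² = ½×1303×0.334² = 72.68 J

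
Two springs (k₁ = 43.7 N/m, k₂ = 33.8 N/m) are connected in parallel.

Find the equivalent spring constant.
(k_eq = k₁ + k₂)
k_eq = k₁ + k₂ = 43.7 + 33.8 = 77.5 N/m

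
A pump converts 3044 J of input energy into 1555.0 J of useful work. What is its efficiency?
η = W_out/W_in = 1555.0/3044 = 0.5108 = 51.08%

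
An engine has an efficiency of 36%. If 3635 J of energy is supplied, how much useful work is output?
W_out = η × W_in = 0.36 × 3635 = 1308.6 J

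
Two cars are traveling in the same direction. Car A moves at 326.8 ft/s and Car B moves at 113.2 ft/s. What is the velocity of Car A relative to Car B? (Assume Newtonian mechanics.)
v_rel = v_A - v_B = 326.8 - 113.2 = 213.6 ft/s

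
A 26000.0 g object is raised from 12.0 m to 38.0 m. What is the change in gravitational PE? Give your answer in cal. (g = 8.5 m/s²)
ΔPE = mg(h₂ − h₁) = 26 kg × 8.5 m/s² × (38 − 12) m = 5746 J = 1373.0 cal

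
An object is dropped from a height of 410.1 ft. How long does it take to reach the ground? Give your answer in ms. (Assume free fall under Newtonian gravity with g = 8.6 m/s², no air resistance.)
t = √(2h/g) (with unit conversion) = 5392.0 ms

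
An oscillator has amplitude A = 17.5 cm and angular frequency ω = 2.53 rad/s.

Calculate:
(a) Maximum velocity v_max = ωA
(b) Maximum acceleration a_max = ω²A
v_max = ωA = 2.53×0.175 = 0.4427 m/s
a_max = ω²A = 2.53²×0.175 = 1.12 m/s²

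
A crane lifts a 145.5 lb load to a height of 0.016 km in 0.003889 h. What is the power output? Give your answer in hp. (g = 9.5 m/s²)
W = mgh = 66×9.5×16 = 1.003e+04 J
P = W/t = 1.003e+04/14 = 716.5 W = 0.9609 hp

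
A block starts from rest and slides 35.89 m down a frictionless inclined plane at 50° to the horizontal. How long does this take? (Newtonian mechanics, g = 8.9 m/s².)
a = g sin(θ) = 8.9 × sin(50°) = 6.82 m/s²
t = √(2d/a) = √(2 × 35.89 / 6.82) = 3.24 s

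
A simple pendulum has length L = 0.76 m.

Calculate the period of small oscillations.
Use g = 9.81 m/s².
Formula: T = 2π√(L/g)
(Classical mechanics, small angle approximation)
T = 2π√(L/g) = 2π√(0.76/9.81) = 1.749 s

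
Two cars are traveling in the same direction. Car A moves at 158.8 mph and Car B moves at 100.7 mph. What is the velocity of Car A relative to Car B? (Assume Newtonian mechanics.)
v_rel = v_A - v_B = 158.8 - 100.7 = 58.1 mph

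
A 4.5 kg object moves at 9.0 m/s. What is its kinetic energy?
KE = ½mv² = ½×4.5×9.0² = 182.25 J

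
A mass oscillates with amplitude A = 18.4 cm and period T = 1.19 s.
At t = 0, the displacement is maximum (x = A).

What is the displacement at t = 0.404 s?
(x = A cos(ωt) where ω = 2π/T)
ω = 2π/T = 2π/1.19 = 5.28 rad/s
x = A cos(ωt) = 18.4×cos(5.28×0.404) = -9.81 cm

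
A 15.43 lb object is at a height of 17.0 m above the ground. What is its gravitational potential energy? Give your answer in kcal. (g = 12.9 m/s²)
PE = mgh = 6.999 kg × 12.9 m/s² × 17 m = 1535 J = 0.3668 kcal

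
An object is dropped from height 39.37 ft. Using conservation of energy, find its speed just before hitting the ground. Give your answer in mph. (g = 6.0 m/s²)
mgh = ½mv² → v = √(2gh) = √(2×6.0×12) = 12 m/s = 26.84 mph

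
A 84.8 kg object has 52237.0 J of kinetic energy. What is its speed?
KE = ½mv² → v = √(2KE/m) = √(2×52237.0/84.8) = 35.1 m/s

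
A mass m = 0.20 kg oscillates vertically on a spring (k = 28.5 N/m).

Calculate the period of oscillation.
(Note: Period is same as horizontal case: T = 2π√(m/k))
T = 2π√(m/k) = 2π√(0.2/28.5) = 0.5263 s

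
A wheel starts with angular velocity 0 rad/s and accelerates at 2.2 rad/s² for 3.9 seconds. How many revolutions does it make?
θ = ω₀t + ½αt² = 0×3.9 + ½×2.2×3.9² = 16.73 rad
Revolutions = θ/(2π) = 16.73/(2π) = 2.66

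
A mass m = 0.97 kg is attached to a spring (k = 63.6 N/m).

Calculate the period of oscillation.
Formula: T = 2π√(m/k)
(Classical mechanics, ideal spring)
T = 2π√(m/k) = 2π√(0.97/63.6) = 0.776 s; f = 1/T = 1.289 Hz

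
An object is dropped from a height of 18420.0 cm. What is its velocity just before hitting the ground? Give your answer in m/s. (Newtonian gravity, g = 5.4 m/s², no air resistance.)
v = √(2gh) (with unit conversion) = 44.6 m/s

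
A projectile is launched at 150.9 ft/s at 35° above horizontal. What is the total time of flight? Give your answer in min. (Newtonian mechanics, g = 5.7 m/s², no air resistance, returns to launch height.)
T = 2v₀sin(θ)/g (with unit conversion) = 0.1543 min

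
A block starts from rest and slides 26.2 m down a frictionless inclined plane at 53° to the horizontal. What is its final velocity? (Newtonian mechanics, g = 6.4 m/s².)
a = g sin(θ) = 6.4 × sin(53°) = 5.11 m/s²
v = √(2ad) = √(2 × 5.11 × 26.2) = 16.37 m/s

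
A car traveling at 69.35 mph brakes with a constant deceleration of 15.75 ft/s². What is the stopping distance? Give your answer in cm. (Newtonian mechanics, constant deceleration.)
d = v₀² / (2a) (with unit conversion) = 10010.0 cm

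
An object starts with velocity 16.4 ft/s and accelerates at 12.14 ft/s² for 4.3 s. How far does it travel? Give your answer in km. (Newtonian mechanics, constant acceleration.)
d = v₀t + ½at² (with unit conversion) = 0.0557 km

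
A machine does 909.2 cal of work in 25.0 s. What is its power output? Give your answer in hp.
P = W/t = 3804 J / 25 s = 152.2 W = 0.2041 hp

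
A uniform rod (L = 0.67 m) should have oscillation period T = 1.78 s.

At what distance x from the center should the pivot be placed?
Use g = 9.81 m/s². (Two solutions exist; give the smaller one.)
T = 2π√((L²/12 + x²)/(gx)). Let c = T²g/(4π²) = 0.7873.
x² − cx + L²/12 = 0 → x = (c − √(c² − L²/3))/2 = 0.05079 m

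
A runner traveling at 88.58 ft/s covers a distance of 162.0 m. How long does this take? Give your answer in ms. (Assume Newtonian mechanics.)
t = d/v (with unit conversion) = 6000.0 ms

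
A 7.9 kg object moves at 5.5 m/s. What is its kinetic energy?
KE = ½mv² = ½×7.9×5.5² = 119.4875 J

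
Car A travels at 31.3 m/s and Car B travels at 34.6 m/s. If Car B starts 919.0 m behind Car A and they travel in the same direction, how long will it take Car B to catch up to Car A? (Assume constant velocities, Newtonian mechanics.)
Relative speed: v_rel = 34.6 - 31.3 = 3.3 m/s
Time to catch: t = d₀/v_rel = 919.0/3.3 = 278.48 s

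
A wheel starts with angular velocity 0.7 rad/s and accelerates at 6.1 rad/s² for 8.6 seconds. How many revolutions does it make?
θ = ω₀t + ½αt² = 0.7×8.6 + ½×6.1×8.6² = 231.6 rad
Revolutions = θ/(2π) = 231.6/(2π) = 36.86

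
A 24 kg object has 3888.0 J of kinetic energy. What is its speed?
KE = ½mv² → v = √(2KE/m) = √(2×3888.0/24) = 18.0 m/s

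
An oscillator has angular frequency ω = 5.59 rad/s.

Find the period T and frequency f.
T = 2π/ω = 2π/5.59 = 1.124 s; f = ω/2π = 0.8897 Hz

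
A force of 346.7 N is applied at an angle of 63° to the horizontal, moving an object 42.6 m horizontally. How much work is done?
W = Fd cosθ = 346.7×42.6×cos(63°) = 6705.2 J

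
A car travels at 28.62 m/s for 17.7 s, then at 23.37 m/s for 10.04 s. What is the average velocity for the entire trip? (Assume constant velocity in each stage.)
d₁ = v₁t₁ = 28.62 × 17.7 = 506.574 m
d₂ = v₂t₂ = 23.37 × 10.04 = 234.635 m
d_total = 741.21 m, t_total = 27.74 s
v_avg = d_total/t_total = 741.21/27.74 = 26.72 m/s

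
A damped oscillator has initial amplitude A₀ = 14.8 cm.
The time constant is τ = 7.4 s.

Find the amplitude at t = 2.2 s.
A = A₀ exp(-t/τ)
A = A₀ exp(−t/τ) = 14.8×exp(−2.2/7.4) = 10.99 cm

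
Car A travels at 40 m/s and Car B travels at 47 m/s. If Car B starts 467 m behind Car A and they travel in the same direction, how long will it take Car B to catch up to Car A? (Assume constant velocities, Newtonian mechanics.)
Relative speed: v_rel = 47 - 40 = 7 m/s
Time to catch: t = d₀/v_rel = 467/7 = 66.71 s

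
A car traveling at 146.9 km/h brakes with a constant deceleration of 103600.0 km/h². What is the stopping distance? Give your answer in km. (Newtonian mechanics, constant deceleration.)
d = v₀² / (2a) (with unit conversion) = 0.1041 km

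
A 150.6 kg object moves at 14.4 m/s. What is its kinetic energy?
KE = ½mv² = ½×150.6×14.4² = 15614.21 J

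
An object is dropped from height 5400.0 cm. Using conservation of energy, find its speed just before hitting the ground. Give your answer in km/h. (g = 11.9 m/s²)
mgh = ½mv² → v = √(2gh) = √(2×11.9×54) = 35.85 m/s = 129.1 km/h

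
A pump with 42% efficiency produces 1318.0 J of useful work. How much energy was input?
W_in = W_out/η = 1318.0/0.42 = 3138.1 J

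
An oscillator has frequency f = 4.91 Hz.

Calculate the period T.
T = 1/f = 1/4.91 = 0.2037 s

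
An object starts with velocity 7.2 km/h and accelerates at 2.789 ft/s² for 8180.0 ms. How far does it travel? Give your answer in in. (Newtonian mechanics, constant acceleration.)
d = v₀t + ½at² (with unit conversion) = 1764.0 in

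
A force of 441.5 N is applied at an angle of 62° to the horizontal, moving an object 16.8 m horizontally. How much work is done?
W = Fd cosθ = 441.5×16.8×cos(62°) = 3482.2 J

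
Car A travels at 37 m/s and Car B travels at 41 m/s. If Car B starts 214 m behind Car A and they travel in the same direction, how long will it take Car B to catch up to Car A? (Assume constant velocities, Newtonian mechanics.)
Relative speed: v_rel = 41 - 37 = 4 m/s
Time to catch: t = d₀/v_rel = 214/4 = 53.5 s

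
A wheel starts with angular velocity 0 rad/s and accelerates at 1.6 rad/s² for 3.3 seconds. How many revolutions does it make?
θ = ω₀t + ½αt² = 0×3.3 + ½×1.6×3.3² = 8.71 rad
Revolutions = θ/(2π) = 8.71/(2π) = 1.39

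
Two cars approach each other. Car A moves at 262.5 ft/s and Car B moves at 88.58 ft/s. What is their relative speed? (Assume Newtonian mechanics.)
v_rel = v_A + v_B = 262.5 + 88.58 = 351.1 ft/s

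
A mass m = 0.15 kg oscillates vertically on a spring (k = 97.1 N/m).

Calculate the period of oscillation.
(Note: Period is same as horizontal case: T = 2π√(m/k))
T = 2π√(m/k) = 2π√(0.15/97.1) = 0.247 s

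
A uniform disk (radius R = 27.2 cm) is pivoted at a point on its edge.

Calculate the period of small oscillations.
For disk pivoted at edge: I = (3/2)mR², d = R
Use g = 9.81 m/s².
I/m = (3/2)R² = 0.111 m²; d = R = 0.272 m
T = 2π√((3/2)R²/(gR)) = 2π√(3R/(2g)) = 1.281 s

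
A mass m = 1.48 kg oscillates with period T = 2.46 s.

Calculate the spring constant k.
T = 2π√(m/k) → k = m(2π/T)² = 1.48×(2π/2.46)² = 9.655 N/m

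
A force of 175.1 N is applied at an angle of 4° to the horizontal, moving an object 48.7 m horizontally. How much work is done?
W = Fd cosθ = 175.1×48.7×cos(4°) = 8506.6 J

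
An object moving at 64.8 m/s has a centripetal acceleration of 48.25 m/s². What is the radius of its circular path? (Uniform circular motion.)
r = v²/a_c = 64.8²/48.25 = 87.03 m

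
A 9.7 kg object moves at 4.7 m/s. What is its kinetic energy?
KE = ½mv² = ½×9.7×4.7² = 107.1365 J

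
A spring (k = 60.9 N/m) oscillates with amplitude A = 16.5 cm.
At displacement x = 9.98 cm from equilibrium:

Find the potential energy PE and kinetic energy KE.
E_total = ½kA² = ½×60.9×(0.165)² = 0.829 J
PE = ½kx² = ½×60.9×(0.0998)² = 0.3033 J
KE = E_total − PE = 0.5257 J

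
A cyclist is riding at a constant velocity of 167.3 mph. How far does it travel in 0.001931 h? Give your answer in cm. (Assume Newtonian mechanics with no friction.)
d = vt (with unit conversion) = 51990.0 cm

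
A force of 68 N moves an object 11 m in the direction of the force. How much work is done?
W = Fd = 68×11 = 748.0 J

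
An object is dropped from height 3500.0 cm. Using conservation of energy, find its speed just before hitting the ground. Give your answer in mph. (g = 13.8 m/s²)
mgh = ½mv² → v = √(2gh) = √(2×13.8×35) = 31.08 m/s = 69.53 mph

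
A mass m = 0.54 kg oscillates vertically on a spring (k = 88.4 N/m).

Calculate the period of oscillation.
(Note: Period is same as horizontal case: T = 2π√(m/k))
T = 2π√(m/k) = 2π√(0.54/88.4) = 0.4911 s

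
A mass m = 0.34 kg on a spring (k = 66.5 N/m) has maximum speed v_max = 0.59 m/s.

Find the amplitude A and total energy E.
½mv²_max = ½kA² → A = v_max√(m/k) = 0.59×√(0.34/66.5) = 0.04219 m = 4.219 cm
E = ½mv²_max = ½×0.34×0.59² = 0.05918 J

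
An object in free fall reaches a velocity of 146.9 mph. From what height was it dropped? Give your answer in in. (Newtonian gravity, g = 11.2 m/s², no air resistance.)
h = v²/(2g) (with unit conversion) = 7580.0 in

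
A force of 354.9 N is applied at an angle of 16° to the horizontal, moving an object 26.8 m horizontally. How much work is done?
W = Fd cosθ = 354.9×26.8×cos(16°) = 9142.9 J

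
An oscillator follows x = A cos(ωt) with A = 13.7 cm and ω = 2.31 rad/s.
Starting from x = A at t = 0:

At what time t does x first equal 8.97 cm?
cos(ωt) = x/A = 8.97/13.7 = 0.6547
ωt = arccos(0.6547) = 0.857 rad
t = 0.857/2.31 = 0.371 s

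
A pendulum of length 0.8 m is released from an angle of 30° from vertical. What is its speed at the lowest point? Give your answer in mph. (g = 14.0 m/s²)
h = L(1 − cosθ) = 0.8×(1 − cos30°) = 0.1072 m
v = √(2gh) = √(2×14.0×0.1072) = 1.732 m/s = 3.875 mph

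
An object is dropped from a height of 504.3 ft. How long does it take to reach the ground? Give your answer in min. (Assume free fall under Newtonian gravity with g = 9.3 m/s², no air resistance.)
t = √(2h/g) (with unit conversion) = 0.09582 min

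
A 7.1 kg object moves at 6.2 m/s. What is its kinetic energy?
KE = ½mv² = ½×7.1×6.2² = 136.462 J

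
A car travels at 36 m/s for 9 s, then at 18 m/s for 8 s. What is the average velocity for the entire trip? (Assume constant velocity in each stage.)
d₁ = v₁t₁ = 36 × 9 = 324 m
d₂ = v₂t₂ = 18 × 8 = 144 m
d_total = 468 m, t_total = 17 s
v_avg = d_total/t_total = 468/17 = 27.53 m/s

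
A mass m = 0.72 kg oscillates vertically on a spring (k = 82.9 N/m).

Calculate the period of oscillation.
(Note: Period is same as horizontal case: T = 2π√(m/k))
T = 2π√(m/k) = 2π√(0.72/82.9) = 0.5856 s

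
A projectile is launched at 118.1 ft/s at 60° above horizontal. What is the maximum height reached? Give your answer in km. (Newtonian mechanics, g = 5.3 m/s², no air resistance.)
H = v₀²sin²(θ)/(2g) (with unit conversion) = 0.09168 km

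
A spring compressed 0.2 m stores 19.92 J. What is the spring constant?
PE = ½kx² → k = 2PE/x² = 2×19.92/0.2² = 996.0 N/m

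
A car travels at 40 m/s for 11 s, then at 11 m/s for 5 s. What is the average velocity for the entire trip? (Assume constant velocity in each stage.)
d₁ = v₁t₁ = 40 × 11 = 440 m
d₂ = v₂t₂ = 11 × 5 = 55 m
d_total = 495 m, t_total = 16 s
v_avg = d_total/t_total = 495/16 = 30.94 m/s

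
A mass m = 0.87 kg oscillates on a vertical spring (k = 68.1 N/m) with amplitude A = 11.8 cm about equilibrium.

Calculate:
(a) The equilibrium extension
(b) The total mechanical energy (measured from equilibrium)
x_eq = mg/k = 0.87×9.81/68.1 = 0.1253 m = 12.53 cm
E = ½kA² = ½×68.1×(0.118)² = 0.4741 J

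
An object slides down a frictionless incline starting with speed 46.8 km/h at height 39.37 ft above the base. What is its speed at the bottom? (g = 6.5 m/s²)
½mv₀² + mgh = ½mv² → v = √(v₀² + 2gh) = √(13² + 2×6.5×12) = 18.03 m/s = 64.9 km/h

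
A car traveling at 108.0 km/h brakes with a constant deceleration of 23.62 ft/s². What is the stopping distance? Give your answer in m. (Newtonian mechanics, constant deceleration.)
d = v₀² / (2a) (with unit conversion) = 62.51 m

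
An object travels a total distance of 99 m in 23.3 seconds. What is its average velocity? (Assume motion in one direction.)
v_avg = Δd / Δt = 99 / 23.3 = 4.25 m/s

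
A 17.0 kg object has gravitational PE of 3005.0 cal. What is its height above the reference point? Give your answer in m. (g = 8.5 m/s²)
PE = mgh → h = PE/(mg) = 1.257e+04 J / (17 kg × 8.5 m/s²) = 87.01 m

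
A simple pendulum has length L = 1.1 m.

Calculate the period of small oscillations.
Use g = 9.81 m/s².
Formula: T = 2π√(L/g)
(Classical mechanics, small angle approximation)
T = 2π√(L/g) = 2π√(1.1/9.81) = 2.104 s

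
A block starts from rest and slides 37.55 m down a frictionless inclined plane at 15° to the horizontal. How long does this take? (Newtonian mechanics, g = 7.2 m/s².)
a = g sin(θ) = 7.2 × sin(15°) = 1.86 m/s²
t = √(2d/a) = √(2 × 37.55 / 1.86) = 6.35 s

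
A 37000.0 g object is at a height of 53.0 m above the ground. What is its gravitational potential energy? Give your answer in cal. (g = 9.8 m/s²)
PE = mgh = 37 kg × 9.8 m/s² × 53 m = 1.922e+04 J = 4593.0 cal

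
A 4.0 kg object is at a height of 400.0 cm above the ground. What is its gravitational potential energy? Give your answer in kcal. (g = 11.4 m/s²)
PE = mgh = 4 kg × 11.4 m/s² × 4 m = 182.4 J = 0.04359 kcal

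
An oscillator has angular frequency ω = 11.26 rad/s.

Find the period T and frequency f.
T = 2π/ω = 2π/11.26 = 0.558 s; f = ω/2π = 1.792 Hz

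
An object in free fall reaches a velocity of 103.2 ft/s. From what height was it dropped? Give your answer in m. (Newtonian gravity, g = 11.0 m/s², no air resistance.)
h = v²/(2g) (with unit conversion) = 44.97 m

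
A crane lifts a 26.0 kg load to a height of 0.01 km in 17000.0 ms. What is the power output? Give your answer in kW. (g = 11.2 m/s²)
W = mgh = 26×11.2×10 = 2912 J
P = W/t = 2912/17 = 171.3 W = 0.1713 kW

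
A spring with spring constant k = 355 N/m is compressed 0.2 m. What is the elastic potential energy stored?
PE = ½kx² = ½×355×0.2² = 7.1 J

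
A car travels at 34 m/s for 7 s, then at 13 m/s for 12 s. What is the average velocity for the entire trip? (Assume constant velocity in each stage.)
d₁ = v₁t₁ = 34 × 7 = 238 m
d₂ = v₂t₂ = 13 × 12 = 156 m
d_total = 394 m, t_total = 19 s
v_avg = d_total/t_total = 394/19 = 20.74 m/s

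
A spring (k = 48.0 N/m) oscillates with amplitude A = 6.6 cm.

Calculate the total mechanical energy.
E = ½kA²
E = ½kA² = ½×48.0×(0.066)² = 0.1045 J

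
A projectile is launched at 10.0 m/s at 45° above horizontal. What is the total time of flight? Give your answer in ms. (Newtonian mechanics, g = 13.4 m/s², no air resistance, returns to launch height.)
T = 2v₀sin(θ)/g (with unit conversion) = 1055.0 ms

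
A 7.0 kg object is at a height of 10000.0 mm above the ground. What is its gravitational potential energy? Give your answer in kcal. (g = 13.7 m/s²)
PE = mgh = 7 kg × 13.7 m/s² × 10 m = 959 J = 0.2292 kcal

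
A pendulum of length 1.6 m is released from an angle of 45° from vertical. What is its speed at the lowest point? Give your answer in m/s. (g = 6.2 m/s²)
h = L(1 − cosθ) = 1.6×(1 − cos45°) = 0.4686 m
v = √(2gh) = √(2×6.2×0.4686) = 2.411 m/s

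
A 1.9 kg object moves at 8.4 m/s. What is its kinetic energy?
KE = ½mv² = ½×1.9×8.4² = 67.032 J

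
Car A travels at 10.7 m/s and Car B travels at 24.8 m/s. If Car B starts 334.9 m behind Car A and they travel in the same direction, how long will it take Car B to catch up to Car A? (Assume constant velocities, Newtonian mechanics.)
Relative speed: v_rel = 24.8 - 10.7 = 14.1 m/s
Time to catch: t = d₀/v_rel = 334.9/14.1 = 23.75 s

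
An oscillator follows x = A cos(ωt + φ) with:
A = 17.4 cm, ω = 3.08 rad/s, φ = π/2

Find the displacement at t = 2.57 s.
x = A cos(ωt + φ) = 17.4×cos(3.08×2.57 + π/2) = -17.37 cm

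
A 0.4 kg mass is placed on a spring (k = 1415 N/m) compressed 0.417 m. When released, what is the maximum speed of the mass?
½kx² = ½mv² → v = x√(k/m) = 0.417×√(1415/0.4) = 24.8 m/s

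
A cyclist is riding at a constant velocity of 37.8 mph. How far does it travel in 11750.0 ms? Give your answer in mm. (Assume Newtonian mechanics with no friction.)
d = vt (with unit conversion) = 198600.0 mm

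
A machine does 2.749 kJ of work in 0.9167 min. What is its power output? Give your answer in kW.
P = W/t = 2749 J / 55 s = 49.98 W = 0.04998 kW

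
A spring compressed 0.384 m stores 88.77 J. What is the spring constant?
PE = ½kx² → k = 2PE/x² = 2×88.77/0.384² = 1204.0 N/m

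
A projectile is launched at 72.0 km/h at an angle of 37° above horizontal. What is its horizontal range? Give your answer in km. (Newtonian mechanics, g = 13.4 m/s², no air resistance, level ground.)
R = v₀² sin(2θ) / g (with unit conversion) = 0.02869 km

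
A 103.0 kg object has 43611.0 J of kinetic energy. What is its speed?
KE = ½mv² → v = √(2KE/m) = √(2×43611.0/103.0) = 29.1 m/s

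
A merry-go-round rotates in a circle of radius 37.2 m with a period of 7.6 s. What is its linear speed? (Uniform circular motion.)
v = 2πr/T = 2π×37.2/7.6 = 30.75 m/s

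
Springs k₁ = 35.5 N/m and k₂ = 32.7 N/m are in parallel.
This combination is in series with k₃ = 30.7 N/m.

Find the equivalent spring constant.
k₁₂ = k₁ + k₂ = 68.2 N/m (parallel)
1/k_eq = 1/k₁₂ + 1/k₃ → k_eq = 21.17 N/m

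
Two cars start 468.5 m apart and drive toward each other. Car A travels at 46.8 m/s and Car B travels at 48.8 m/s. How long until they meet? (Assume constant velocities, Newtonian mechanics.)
Combined speed: v_combined = 46.8 + 48.8 = 95.6 m/s
Time to meet: t = d/95.6 = 468.5/95.6 = 4.9 s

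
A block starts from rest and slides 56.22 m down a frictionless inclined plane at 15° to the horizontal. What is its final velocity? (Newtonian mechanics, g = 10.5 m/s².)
a = g sin(θ) = 10.5 × sin(15°) = 2.72 m/s²
v = √(2ad) = √(2 × 2.72 × 56.22) = 17.48 m/s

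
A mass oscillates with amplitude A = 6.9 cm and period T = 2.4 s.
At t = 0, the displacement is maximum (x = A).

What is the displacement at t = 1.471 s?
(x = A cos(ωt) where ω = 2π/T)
ω = 2π/T = 2π/2.4 = 2.618 rad/s
x = A cos(ωt) = 6.9×cos(2.618×1.471) = -5.235 cm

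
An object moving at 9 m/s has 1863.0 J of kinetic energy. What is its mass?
KE = ½mv² → m = 2KE/v² = 2×1863.0/9² = 46.0 kg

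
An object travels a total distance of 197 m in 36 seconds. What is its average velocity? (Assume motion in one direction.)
v_avg = Δd / Δt = 197 / 36 = 5.47 m/s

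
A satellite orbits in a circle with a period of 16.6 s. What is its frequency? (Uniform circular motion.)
f = 1/T = 1/16.6 = 0.0602 Hz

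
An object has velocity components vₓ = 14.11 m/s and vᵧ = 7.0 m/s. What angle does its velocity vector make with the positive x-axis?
θ = arctan(vᵧ/vₓ) = arctan(7.0/14.11) = 26.39°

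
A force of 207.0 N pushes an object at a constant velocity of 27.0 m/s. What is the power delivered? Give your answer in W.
P = Fv = 207 N × 27 m/s = 5589 W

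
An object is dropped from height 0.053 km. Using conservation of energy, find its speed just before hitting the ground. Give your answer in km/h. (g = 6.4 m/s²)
mgh = ½mv² → v = √(2gh) = √(2×6.4×53) = 26.05 m/s = 93.77 km/h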